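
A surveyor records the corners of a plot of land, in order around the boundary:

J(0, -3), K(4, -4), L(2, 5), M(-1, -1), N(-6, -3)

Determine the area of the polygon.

29

Apply Gauss's area formula: 2A = Σ (x_i·y_{i+1} − x_{i+1}·y_i), indices taken mod 5.
J→K: (0)(-4) − (4)(-3) = 12
K→L: (4)(5) − (2)(-4) = 28
L→M: (2)(-1) − (-1)(5) = 3
M→N: (-1)(-3) − (-6)(-1) = -3
N→J: (-6)(-3) − (0)(-3) = 18
Σ = 58
Area = |Σ|/2 = 29.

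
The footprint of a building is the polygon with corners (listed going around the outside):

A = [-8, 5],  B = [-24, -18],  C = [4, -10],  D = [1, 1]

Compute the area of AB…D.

Σ = (264) + (312) + (14) + (13) = 603
Area = |Σ|/2 = 301.5.

301.5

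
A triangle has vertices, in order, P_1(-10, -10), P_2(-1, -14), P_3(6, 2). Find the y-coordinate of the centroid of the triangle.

Apply the shoelace formula. First the cross-terms c_i = x_i·y_{i+1} − x_{i+1}·y_i:
  130, 82, -40  ⇒  2A = 172, A = 86.
Then Σ (y_i + y_{i+1})·c_i = -3784, so ȳ = -3784 / (6·86) = -22/3.

-22/3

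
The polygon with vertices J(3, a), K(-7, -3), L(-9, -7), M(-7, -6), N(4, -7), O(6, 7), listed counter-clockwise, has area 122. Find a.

8

Write out the shoelace sum; only the two edges meeting at J involve a:
2·Area = [(6·a − 3·7) + (3·(-3) − (-7)·a)] + 170
       = 13·a + 140 = 244
⇒ a = 8.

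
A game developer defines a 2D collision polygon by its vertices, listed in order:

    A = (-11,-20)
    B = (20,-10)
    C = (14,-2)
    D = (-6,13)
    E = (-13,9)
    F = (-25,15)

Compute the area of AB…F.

795

Apply Gauss's area formula: 2A = Σ (x_i·y_{i+1} − x_{i+1}·y_i), indices taken mod 6.
A→B: (-11)(-10) − (20)(-20) = 510
B→C: (20)(-2) − (14)(-10) = 100
C→D: (14)(13) − (-6)(-2) = 170
D→E: (-6)(9) − (-13)(13) = 115
E→F: (-13)(15) − (-25)(9) = 30
F→A: (-25)(-20) − (-11)(15) = 665
Σ = 1590
Area = |Σ|/2 = 795.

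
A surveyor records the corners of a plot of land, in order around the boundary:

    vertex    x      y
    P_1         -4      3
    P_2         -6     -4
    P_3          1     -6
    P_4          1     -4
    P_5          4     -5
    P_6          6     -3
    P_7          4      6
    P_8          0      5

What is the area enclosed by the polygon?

Apply the surveyor's formula: 2A = Σ (x_i·y_{i+1} − x_{i+1}·y_i), indices taken mod 8.
Σ = (34) + (40) + (2) + (11) + (18) + (48) + (20) + (20) = 193
Area = |Σ|/2 = 96.5.

96.5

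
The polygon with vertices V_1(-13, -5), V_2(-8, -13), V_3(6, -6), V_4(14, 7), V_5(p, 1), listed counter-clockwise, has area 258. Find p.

-9

The doubled signed area Σ (x_i y_{i+1} − x_{i+1} y_i) is linear in p.
With p=0 it equals 408; the coefficient of p is -12 (from the two edges through V_5).
So -12·p + 408 = 2·258 = 516 ⇒ p = -9.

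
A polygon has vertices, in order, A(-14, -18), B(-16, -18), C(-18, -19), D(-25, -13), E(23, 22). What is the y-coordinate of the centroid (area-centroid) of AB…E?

-785/218

Apply Gauss's area formula. First the cross-terms c_i = x_i·y_{i+1} − x_{i+1}·y_i:
  -36, -20, -241, -251, -106  ⇒  2A = -654, A = -327.
Then Σ (y_i + y_{i+1})·c_i = 7065, so ȳ = 7065 / (6·(-327)) = -785/218.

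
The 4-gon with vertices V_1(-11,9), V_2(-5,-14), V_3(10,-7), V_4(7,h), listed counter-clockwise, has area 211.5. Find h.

The doubled signed area Σ (x_i y_{i+1} − x_{i+1} y_i) is linear in h.
With h=0 it equals 486; the coefficient of h is 21 (from the two edges through V_4).
So 21·h + 486 = 2·211.5 = 423 ⇒ h = -3.

-3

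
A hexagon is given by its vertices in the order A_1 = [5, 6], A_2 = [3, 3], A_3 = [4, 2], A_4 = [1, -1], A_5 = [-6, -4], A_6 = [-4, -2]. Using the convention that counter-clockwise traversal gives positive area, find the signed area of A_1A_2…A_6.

-21.5

Cross-terms: -3, -6, -6, -10, -4, -14  ⇒  Σ = -43
Signed area = Σ/2 = -21.5 (negative ⇒ clockwise traversal).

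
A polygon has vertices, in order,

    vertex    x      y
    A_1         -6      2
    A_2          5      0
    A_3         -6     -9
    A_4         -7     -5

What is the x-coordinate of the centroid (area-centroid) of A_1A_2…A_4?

-8/3

Apply the shoelace formula. First the cross-terms c_i = x_i·y_{i+1} − x_{i+1}·y_i:
  -10, -45, -33, -44  ⇒  2A = -132, A = -66.
Then Σ (x_i + x_{i+1})·c_i = 1056, so x̄ = 1056 / (6·(-66)) = -8/3.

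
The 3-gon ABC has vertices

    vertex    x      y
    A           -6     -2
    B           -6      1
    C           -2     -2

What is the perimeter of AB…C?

12

|AB| = √((0)² + (3)²) = √9 = 3
|BC| = √((4)² + (-3)²) = √25 = 5
|CA| = √((-4)² + (0)²) = √16 = 4
Perimeter = 3 + 5 + 4 = 12.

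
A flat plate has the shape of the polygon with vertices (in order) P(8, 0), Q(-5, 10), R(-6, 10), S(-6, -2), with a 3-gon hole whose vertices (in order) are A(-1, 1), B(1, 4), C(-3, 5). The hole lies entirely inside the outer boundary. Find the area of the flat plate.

Outer boundary:
Apply the shoelace formula: 2A = Σ (x_i·y_{i+1} − x_{i+1}·y_i), indices taken mod 4.
Σ = (80) + (10) + (72) + (16) = 178
Area = |Σ|/2 = 89.
Hole:
Apply Gauss's area formula: 2A = Σ (x_i·y_{i+1} − x_{i+1}·y_i), indices taken mod 3.
A→B: (-1)(4) − (1)(1) = -5
B→C: (1)(5) − (-3)(4) = 17
C→A: (-3)(1) − (-1)(5) = 2
Σ = 14
Area = |Σ|/2 = 7.
Net area = 89 − 7 = 82.

82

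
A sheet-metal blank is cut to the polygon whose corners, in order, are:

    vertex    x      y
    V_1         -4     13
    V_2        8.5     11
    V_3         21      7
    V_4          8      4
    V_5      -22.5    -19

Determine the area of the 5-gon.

364.25

Σ = (-154.5) + (-171.5) + (28) + (-62) + (-368.5) = -728.5
Area = |Σ|/2 = 364.25.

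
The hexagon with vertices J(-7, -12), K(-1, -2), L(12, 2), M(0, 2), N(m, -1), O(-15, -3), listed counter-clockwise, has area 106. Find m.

-4

The doubled signed area Σ (x_i y_{i+1} − x_{i+1} y_i) is linear in m.
With m=0 it equals 192; the coefficient of m is -5 (from the two edges through N).
So -5·m + 192 = 2·106 = 212 ⇒ m = -4.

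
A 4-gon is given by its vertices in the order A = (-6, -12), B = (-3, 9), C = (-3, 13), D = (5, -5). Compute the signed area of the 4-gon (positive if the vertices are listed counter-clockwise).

Σ = (-90) + (-12) + (-50) + (-90) = -242
Signed area = Σ/2 = -121 (negative ⇒ clockwise traversal).

-121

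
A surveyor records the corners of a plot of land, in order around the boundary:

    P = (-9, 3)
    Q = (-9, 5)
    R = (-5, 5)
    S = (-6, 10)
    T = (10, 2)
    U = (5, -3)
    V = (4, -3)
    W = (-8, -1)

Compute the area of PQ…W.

137

Apply Gauss's area formula: 2A = Σ (x_i·y_{i+1} − x_{i+1}·y_i), indices taken mod 8.
Σ = (-18) + (-20) + (-20) + (-112) + (-40) + (-3) + (-28) + (-33) = -274
Area = |Σ|/2 = 137.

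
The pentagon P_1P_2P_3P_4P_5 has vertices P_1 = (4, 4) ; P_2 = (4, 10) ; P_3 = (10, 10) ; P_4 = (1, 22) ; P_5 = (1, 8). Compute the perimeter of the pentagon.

46

|P_1P_2| = √((0)² + (6)²) = √36 = 6
|P_2P_3| = √((6)² + (0)²) = √36 = 6
|P_3P_4| = √((-9)² + (12)²) = √225 = 15
|P_4P_5| = √((0)² + (-14)²) = √196 = 14
|P_5P_1| = √((3)² + (-4)²) = √25 = 5
Perimeter = 6 + 6 + 15 + 14 + 5 = 46.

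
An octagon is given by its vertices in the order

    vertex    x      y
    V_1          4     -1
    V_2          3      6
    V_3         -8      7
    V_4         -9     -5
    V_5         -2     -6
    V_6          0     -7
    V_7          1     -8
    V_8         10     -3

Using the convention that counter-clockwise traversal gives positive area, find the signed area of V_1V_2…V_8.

171.5

Apply Gauss's area formula: 2A = Σ (x_i·y_{i+1} − x_{i+1}·y_i), indices taken mod 8.
Σ = (27) + (69) + (103) + (44) + (14) + (7) + (77) + (2) = 343
Signed area = Σ/2 = 171.5 (positive ⇒ counter-clockwise traversal).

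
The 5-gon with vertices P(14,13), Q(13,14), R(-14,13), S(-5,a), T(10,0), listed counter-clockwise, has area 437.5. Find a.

-12

The doubled signed area Σ (x_i y_{i+1} − x_{i+1} y_i) is linear in a.
With a=0 it equals 587; the coefficient of a is -24 (from the two edges through S).
So -24·a + 587 = 2·437.5 = 875 ⇒ a = -12.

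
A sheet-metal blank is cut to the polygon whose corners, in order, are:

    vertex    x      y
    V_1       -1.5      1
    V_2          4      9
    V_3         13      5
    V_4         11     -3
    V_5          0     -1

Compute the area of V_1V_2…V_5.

Apply the shoelace formula: 2A = Σ (x_i·y_{i+1} − x_{i+1}·y_i), indices taken mod 5.
Cross-terms: -17.5, -97, -94, -11, -1.5  ⇒  Σ = -221
Area = |Σ|/2 = 110.5.

110.5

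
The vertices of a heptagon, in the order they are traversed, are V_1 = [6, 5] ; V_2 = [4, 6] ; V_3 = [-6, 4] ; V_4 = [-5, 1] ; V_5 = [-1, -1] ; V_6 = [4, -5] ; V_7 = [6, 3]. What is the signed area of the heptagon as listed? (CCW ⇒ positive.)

Apply the shoelace (surveyor's) formula: 2A = Σ (x_i·y_{i+1} − x_{i+1}·y_i), indices taken mod 7.
V_1→V_2: (6)(6) − (4)(5) = 16
V_2→V_3: (4)(4) − (-6)(6) = 52
V_3→V_4: (-6)(1) − (-5)(4) = 14
V_4→V_5: (-5)(-1) − (-1)(1) = 6
V_5→V_6: (-1)(-5) − (4)(-1) = 9
V_6→V_7: (4)(3) − (6)(-5) = 42
V_7→V_1: (6)(5) − (6)(3) = 12
Σ = 151
Signed area = Σ/2 = 75.5 (positive ⇒ counter-clockwise traversal).

75.5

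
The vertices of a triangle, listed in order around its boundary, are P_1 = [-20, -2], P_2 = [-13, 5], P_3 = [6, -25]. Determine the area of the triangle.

Apply the shoelace formula: 2A = Σ (x_i·y_{i+1} − x_{i+1}·y_i), indices taken mod 3.
P_1→P_2: (-20)(5) − (-13)(-2) = -126
P_2→P_3: (-13)(-25) − (6)(5) = 295
P_3→P_1: (6)(-2) − (-20)(-25) = -512
Σ = -343
Area = |Σ|/2 = 171.5.

171.5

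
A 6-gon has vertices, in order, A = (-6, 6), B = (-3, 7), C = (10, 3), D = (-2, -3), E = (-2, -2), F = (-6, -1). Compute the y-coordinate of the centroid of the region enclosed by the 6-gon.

424/181

Apply the shoelace (surveyor's) formula. First the cross-terms c_i = x_i·y_{i+1} − x_{i+1}·y_i:
  -24, -79, -24, -2, -10, -42  ⇒  2A = -181, A = -90.5.
Then Σ (y_i + y_{i+1})·c_i = -1272, so ȳ = -1272 / (6·(-90.5)) = 424/181.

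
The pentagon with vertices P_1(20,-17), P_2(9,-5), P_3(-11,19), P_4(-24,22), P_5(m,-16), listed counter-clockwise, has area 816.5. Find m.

The doubled signed area Σ (x_i y_{i+1} − x_{i+1} y_i) is linear in m.
With m=0 it equals 1087; the coefficient of m is -39 (from the two edges through P_5).
So -39·m + 1087 = 2·816.5 = 1633 ⇒ m = -14.

-14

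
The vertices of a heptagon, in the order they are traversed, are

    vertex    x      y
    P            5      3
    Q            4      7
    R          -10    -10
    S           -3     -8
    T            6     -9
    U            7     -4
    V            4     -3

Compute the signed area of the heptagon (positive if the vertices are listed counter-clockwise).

119.5

Apply Gauss's area formula: 2A = Σ (x_i·y_{i+1} − x_{i+1}·y_i), indices taken mod 7.
Σ = (23) + (30) + (50) + (75) + (39) + (-5) + (27) = 239
Signed area = Σ/2 = 119.5 (positive ⇒ counter-clockwise traversal).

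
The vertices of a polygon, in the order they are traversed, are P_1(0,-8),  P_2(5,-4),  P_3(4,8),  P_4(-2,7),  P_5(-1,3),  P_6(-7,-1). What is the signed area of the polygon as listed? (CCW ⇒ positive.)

109.5

Apply the surveyor's formula: 2A = Σ (x_i·y_{i+1} − x_{i+1}·y_i), indices taken mod 6.
Σ = (40) + (56) + (44) + (1) + (22) + (56) = 219
Signed area = Σ/2 = 109.5 (positive ⇒ counter-clockwise traversal).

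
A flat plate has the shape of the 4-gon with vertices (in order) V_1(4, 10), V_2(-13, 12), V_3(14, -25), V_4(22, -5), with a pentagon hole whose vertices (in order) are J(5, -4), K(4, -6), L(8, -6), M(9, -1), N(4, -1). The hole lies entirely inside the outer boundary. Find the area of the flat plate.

Outer boundary:
Apply the shoelace (surveyor's) formula: 2A = Σ (x_i·y_{i+1} − x_{i+1}·y_i), indices taken mod 4.
V_1→V_2: (4)(12) − (-13)(10) = 178
V_2→V_3: (-13)(-25) − (14)(12) = 157
V_3→V_4: (14)(-5) − (22)(-25) = 480
V_4→V_1: (22)(10) − (4)(-5) = 240
Σ = 1055
Area = |Σ|/2 = 527.5.
Hole:
Σ = (-14) + (24) + (46) + (-5) + (-11) = 40
Area = |Σ|/2 = 20.
Net area = 527.5 − 20 = 507.5.

507.5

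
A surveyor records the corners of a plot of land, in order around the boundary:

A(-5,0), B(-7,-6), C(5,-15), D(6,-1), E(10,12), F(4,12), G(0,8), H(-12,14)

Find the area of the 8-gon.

301

Cross-terms: 30, 135, 85, 82, 72, 32, 96, 70  ⇒  Σ = 602
Area = |Σ|/2 = 301.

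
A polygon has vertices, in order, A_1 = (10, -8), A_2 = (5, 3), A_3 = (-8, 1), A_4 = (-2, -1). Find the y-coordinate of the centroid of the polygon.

-52/45

Apply the shoelace (surveyor's) formula. First the cross-terms c_i = x_i·y_{i+1} − x_{i+1}·y_i:
  70, 29, 10, 26  ⇒  2A = 135, A = 67.5.
Then Σ (y_i + y_{i+1})·c_i = -468, so ȳ = -468 / (6·67.5) = -52/45.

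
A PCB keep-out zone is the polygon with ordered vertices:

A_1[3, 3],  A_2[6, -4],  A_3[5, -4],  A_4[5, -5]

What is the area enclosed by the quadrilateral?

4.5

Apply the shoelace (surveyor's) formula: 2A = Σ (x_i·y_{i+1} − x_{i+1}·y_i), indices taken mod 4.
Cross-terms: -30, -4, -5, 30  ⇒  Σ = -9
Area = |Σ|/2 = 4.5.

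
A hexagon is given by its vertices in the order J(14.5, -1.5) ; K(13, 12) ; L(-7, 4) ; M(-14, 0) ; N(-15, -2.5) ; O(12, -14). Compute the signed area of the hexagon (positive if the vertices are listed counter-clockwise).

Apply the surveyor's formula: 2A = Σ (x_i·y_{i+1} − x_{i+1}·y_i), indices taken mod 6.
Cross-terms: 193.5, 136, 56, 35, 240, 185  ⇒  Σ = 845.5
Signed area = Σ/2 = 422.75 (positive ⇒ counter-clockwise traversal).

422.75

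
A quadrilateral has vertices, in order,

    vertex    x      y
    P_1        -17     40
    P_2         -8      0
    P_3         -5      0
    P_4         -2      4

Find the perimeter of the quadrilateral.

|P_1P_2| = √((9)² + (-40)²) = √1681 = 41
|P_2P_3| = √((3)² + (0)²) = √9 = 3
|P_3P_4| = √((3)² + (4)²) = √25 = 5
|P_4P_1| = √((-15)² + (36)²) = √1521 = 39
Perimeter = 41 + 3 + 5 + 39 = 88.

88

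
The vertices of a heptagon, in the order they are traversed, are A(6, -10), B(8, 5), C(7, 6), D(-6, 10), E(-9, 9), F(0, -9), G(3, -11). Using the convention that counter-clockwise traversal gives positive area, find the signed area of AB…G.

204.5

Σ = (110) + (13) + (106) + (36) + (81) + (27) + (36) = 409
Signed area = Σ/2 = 204.5 (positive ⇒ counter-clockwise traversal).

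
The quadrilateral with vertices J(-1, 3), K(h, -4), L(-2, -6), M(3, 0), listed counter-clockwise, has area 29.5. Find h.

The doubled signed area Σ (x_i y_{i+1} − x_{i+1} y_i) is linear in h.
With h=0 it equals 23; the coefficient of h is -9 (from the two edges through K).
So -9·h + 23 = 2·29.5 = 59 ⇒ h = -4.

-4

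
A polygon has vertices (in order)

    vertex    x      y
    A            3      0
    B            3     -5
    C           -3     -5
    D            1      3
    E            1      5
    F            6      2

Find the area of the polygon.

Apply the shoelace formula: 2A = Σ (x_i·y_{i+1} − x_{i+1}·y_i), indices taken mod 6.
A→B: (3)(-5) − (3)(0) = -15
B→C: (3)(-5) − (-3)(-5) = -30
C→D: (-3)(3) − (1)(-5) = -4
D→E: (1)(5) − (1)(3) = 2
E→F: (1)(2) − (6)(5) = -28
F→A: (6)(0) − (3)(2) = -6
Σ = -81
Area = |Σ|/2 = 40.5.

40.5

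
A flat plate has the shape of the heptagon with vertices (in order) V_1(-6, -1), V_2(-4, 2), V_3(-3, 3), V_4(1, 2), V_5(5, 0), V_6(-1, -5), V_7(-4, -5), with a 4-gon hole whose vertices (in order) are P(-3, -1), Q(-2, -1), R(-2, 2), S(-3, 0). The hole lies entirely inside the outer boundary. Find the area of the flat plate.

Outer boundary:
V_1→V_2: (-6)(2) − (-4)(-1) = -16
V_2→V_3: (-4)(3) − (-3)(2) = -6
V_3→V_4: (-3)(2) − (1)(3) = -9
V_4→V_5: (1)(0) − (5)(2) = -10
V_5→V_6: (5)(-5) − (-1)(0) = -25
V_6→V_7: (-1)(-5) − (-4)(-5) = -15
V_7→V_1: (-4)(-1) − (-6)(-5) = -26
Σ = -107
Area = |Σ|/2 = 53.5.
Hole:
Apply the shoelace formula: 2A = Σ (x_i·y_{i+1} − x_{i+1}·y_i), indices taken mod 4.
Cross-terms: 1, -6, 6, 3  ⇒  Σ = 4
Area = |Σ|/2 = 2.
Net area = 53.5 − 2 = 51.5.

51.5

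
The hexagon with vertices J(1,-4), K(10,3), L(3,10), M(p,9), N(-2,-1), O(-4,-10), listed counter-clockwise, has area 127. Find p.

-3

The doubled signed area Σ (x_i y_{i+1} − x_{i+1} y_i) is linear in p.
With p=0 it equals 221; the coefficient of p is -11 (from the two edges through M).
So -11·p + 221 = 2·127 = 254 ⇒ p = -3.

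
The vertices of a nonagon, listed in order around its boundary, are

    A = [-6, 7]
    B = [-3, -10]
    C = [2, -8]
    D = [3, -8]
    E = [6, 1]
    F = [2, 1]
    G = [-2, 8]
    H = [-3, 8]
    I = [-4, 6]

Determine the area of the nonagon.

Cross-terms: 81, 44, 8, 51, 4, 18, 8, 14, 8  ⇒  Σ = 236
Area = |Σ|/2 = 118.

118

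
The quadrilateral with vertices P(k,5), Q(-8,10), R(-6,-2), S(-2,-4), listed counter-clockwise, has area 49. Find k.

The doubled signed area Σ (x_i y_{i+1} − x_{i+1} y_i) is linear in k.
With k=0 it equals 126; the coefficient of k is 14 (from the two edges through P).
So 14·k + 126 = 2·49 = 98 ⇒ k = -2.

-2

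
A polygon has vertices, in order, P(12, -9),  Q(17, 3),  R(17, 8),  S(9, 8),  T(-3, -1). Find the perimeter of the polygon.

58

|PQ| = √((5)² + (12)²) = √169 = 13
|QR| = √((0)² + (5)²) = √25 = 5
|RS| = √((-8)² + (0)²) = √64 = 8
|ST| = √((-12)² + (-9)²) = √225 = 15
|TP| = √((15)² + (-8)²) = √289 = 17
Perimeter = 13 + 5 + 8 + 15 + 17 = 58.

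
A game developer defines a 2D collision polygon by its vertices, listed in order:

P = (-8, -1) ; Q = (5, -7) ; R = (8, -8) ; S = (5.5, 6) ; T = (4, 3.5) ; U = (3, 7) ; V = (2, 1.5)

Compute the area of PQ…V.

Cross-terms: 61, 16, 92, -4.75, 17.5, -9.5, 10  ⇒  Σ = 182.25
Area = |Σ|/2 = 91.125.

91.125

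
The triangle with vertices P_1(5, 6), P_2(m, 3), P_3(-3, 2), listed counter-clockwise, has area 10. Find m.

Write out the shoelace sum; only the two edges meeting at P_2 involve m:
2·Area = [(5·3 − m·6) + (m·2 − (-3)·3)] + -28
       = -4·m + -4 = 20
⇒ m = -6.

-6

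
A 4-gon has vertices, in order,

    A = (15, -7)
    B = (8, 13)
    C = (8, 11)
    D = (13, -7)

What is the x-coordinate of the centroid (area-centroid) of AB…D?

Apply the surveyor's formula. First the cross-terms c_i = x_i·y_{i+1} − x_{i+1}·y_i:
  251, -16, -199, 14  ⇒  2A = 50, A = 25.
Then Σ (x_i + x_{i+1})·c_i = 1730, so x̄ = 1730 / (6·25) = 173/15.

173/15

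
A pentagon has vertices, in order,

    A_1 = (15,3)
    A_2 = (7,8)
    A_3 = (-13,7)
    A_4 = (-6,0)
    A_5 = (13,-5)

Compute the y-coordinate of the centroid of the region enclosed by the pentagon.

Apply the shoelace formula. First the cross-terms c_i = x_i·y_{i+1} − x_{i+1}·y_i:
  99, 153, 42, 30, 114  ⇒  2A = 438, A = 219.
Then Σ (y_i + y_{i+1})·c_i = 3300, so ȳ = 3300 / (6·219) = 550/219.

550/219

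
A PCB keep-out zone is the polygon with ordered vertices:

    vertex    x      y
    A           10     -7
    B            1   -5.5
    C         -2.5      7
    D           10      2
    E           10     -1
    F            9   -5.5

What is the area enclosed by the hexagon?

Σ = (-48) + (-6.75) + (-75) + (-30) + (-46) + (-8) = -213.75
Area = |Σ|/2 = 106.875.

106.875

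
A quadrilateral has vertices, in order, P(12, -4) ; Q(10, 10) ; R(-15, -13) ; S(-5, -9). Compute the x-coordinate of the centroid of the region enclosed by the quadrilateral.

Apply Gauss's area formula. First the cross-terms c_i = x_i·y_{i+1} − x_{i+1}·y_i:
  160, 20, 70, 128  ⇒  2A = 378, A = 189.
Then Σ (x_i + x_{i+1})·c_i = 2916, so x̄ = 2916 / (6·189) = 18/7.

18/7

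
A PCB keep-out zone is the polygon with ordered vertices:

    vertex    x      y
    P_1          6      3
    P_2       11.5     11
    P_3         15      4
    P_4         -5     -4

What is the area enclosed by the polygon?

59.25

Apply the shoelace (surveyor's) formula: 2A = Σ (x_i·y_{i+1} − x_{i+1}·y_i), indices taken mod 4.
Σ = (31.5) + (-119) + (-40) + (9) = -118.5
Area = |Σ|/2 = 59.25.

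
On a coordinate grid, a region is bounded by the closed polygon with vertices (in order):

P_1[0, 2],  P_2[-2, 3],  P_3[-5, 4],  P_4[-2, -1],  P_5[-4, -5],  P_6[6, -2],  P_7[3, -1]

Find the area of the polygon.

P_1→P_2: (0)(3) − (-2)(2) = 4
P_2→P_3: (-2)(4) − (-5)(3) = 7
P_3→P_4: (-5)(-1) − (-2)(4) = 13
P_4→P_5: (-2)(-5) − (-4)(-1) = 6
P_5→P_6: (-4)(-2) − (6)(-5) = 38
P_6→P_7: (6)(-1) − (3)(-2) = 0
P_7→P_1: (3)(2) − (0)(-1) = 6
Σ = 74
Area = |Σ|/2 = 37.

37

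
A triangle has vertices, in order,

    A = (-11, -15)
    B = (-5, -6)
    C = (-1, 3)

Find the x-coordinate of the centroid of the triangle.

Apply the shoelace (surveyor's) formula. First the cross-terms c_i = x_i·y_{i+1} − x_{i+1}·y_i:
  -9, -21, 48  ⇒  2A = 18, A = 9.
Then Σ (x_i + x_{i+1})·c_i = -306, so x̄ = -306 / (6·9) = -17/3.

-17/3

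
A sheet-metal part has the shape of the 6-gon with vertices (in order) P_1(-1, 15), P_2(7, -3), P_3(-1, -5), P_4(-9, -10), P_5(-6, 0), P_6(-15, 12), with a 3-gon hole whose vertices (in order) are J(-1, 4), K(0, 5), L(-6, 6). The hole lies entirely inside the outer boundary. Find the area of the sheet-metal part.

256.5

Outer boundary:
Apply the shoelace (surveyor's) formula: 2A = Σ (x_i·y_{i+1} − x_{i+1}·y_i), indices taken mod 6.
P_1→P_2: (-1)(-3) − (7)(15) = -102
P_2→P_3: (7)(-5) − (-1)(-3) = -38
P_3→P_4: (-1)(-10) − (-9)(-5) = -35
P_4→P_5: (-9)(0) − (-6)(-10) = -60
P_5→P_6: (-6)(12) − (-15)(0) = -72
P_6→P_1: (-15)(15) − (-1)(12) = -213
Σ = -520
Area = |Σ|/2 = 260.
Hole:
Σ = (-5) + (30) + (-18) = 7
Area = |Σ|/2 = 3.5.
Net area = 260 − 3.5 = 256.5.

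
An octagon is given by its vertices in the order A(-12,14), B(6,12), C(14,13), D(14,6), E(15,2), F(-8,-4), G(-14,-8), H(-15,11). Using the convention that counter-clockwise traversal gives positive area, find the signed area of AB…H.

-433

Cross-terms: -228, -90, -98, -62, -44, 8, -274, -78  ⇒  Σ = -866
Signed area = Σ/2 = -433 (negative ⇒ clockwise traversal).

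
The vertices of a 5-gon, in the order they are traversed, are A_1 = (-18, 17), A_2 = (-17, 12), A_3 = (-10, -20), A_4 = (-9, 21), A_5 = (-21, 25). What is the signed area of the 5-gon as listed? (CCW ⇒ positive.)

226

Apply Gauss's area formula: 2A = Σ (x_i·y_{i+1} − x_{i+1}·y_i), indices taken mod 5.
Cross-terms: 73, 460, -390, 216, 93  ⇒  Σ = 452
Signed area = Σ/2 = 226 (positive ⇒ counter-clockwise traversal).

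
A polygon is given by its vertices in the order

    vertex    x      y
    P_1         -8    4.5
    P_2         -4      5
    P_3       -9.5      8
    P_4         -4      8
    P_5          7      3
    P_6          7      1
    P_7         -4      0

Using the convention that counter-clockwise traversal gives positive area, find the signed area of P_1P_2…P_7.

-73.25

Apply the surveyor's formula: 2A = Σ (x_i·y_{i+1} − x_{i+1}·y_i), indices taken mod 7.
P_1→P_2: (-8)(5) − (-4)(4.5) = -22
P_2→P_3: (-4)(8) − (-9.5)(5) = 15.5
P_3→P_4: (-9.5)(8) − (-4)(8) = -44
P_4→P_5: (-4)(3) − (7)(8) = -68
P_5→P_6: (7)(1) − (7)(3) = -14
P_6→P_7: (7)(0) − (-4)(1) = 4
P_7→P_1: (-4)(4.5) − (-8)(0) = -18
Σ = -146.5
Signed area = Σ/2 = -73.25 (negative ⇒ clockwise traversal).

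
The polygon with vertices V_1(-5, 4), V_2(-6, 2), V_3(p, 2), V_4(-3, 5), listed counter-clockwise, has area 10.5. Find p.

0

Write out the shoelace sum; only the two edges meeting at V_3 involve p:
2·Area = [((-6)·2 − p·2) + (p·5 − (-3)·2)] + 27
       = 3·p + 21 = 21
⇒ p = 0.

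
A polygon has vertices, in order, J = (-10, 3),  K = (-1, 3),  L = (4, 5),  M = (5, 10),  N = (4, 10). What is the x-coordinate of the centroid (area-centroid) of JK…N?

Apply the shoelace (surveyor's) formula. First the cross-terms c_i = x_i·y_{i+1} − x_{i+1}·y_i:
  -27, -17, 15, 10, 112  ⇒  2A = 93, A = 46.5.
Then Σ (x_i + x_{i+1})·c_i = -201, so x̄ = -201 / (6·46.5) = -67/93.

-67/93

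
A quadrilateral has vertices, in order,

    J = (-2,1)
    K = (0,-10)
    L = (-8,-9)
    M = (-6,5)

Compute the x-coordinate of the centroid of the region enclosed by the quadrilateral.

-314/75

Apply the shoelace formula. First the cross-terms c_i = x_i·y_{i+1} − x_{i+1}·y_i:
  20, -80, -94, 4  ⇒  2A = -150, A = -75.
Then Σ (x_i + x_{i+1})·c_i = 1884, so x̄ = 1884 / (6·(-75)) = -314/75.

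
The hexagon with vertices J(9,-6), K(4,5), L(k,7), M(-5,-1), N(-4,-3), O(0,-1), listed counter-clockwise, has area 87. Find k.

-3

Write out the shoelace sum; only the two edges meeting at L involve k:
2·Area = [(4·7 − k·5) + (k·(-1) − (-5)·7)] + 93
       = -6·k + 156 = 174
⇒ k = -3.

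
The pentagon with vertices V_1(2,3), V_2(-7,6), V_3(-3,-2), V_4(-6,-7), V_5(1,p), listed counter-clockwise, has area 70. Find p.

Write out the shoelace sum; only the two edges meeting at V_5 involve p:
2·Area = [((-6)·p − 1·(-7)) + (1·3 − 2·p)] + 74
       = -8·p + 84 = 140
⇒ p = -7.

-7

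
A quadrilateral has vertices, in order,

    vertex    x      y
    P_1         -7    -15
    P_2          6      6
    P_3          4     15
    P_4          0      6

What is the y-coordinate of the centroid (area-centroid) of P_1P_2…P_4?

Apply the shoelace (surveyor's) formula. First the cross-terms c_i = x_i·y_{i+1} − x_{i+1}·y_i:
  48, 66, 24, 42  ⇒  2A = 180, A = 90.
Then Σ (y_i + y_{i+1})·c_i = 1080, so ȳ = 1080 / (6·90) = 2.

2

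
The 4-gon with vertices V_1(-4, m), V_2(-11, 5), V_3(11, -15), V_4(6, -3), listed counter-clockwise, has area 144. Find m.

9

Write out the shoelace sum; only the two edges meeting at V_1 involve m:
2·Area = [(6·m − (-4)·(-3)) + ((-4)·5 − (-11)·m)] + 167
       = 17·m + 135 = 288
⇒ m = 9.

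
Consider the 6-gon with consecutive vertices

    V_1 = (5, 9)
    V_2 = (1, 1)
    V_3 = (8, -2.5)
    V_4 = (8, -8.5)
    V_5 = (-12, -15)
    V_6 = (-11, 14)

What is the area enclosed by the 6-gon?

393.25

Apply the surveyor's formula: 2A = Σ (x_i·y_{i+1} − x_{i+1}·y_i), indices taken mod 6.
Σ = (-4) + (-10.5) + (-48) + (-222) + (-333) + (-169) = -786.5
Area = |Σ|/2 = 393.25.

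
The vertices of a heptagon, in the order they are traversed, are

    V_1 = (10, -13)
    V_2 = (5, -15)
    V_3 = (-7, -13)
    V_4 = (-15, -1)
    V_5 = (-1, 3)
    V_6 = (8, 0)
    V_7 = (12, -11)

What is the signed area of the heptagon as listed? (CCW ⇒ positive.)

Σ = (-85) + (-170) + (-188) + (-46) + (-24) + (-88) + (-46) = -647
Signed area = Σ/2 = -323.5 (negative ⇒ clockwise traversal).

-323.5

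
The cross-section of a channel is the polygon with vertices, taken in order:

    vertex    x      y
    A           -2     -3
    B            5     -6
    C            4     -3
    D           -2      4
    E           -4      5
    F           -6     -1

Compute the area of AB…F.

Apply Gauss's area formula: 2A = Σ (x_i·y_{i+1} − x_{i+1}·y_i), indices taken mod 6.
Σ = (27) + (9) + (10) + (6) + (34) + (16) = 102
Area = |Σ|/2 = 51.

51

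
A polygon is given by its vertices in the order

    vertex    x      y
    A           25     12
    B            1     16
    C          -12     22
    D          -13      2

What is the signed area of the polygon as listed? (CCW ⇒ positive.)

329

Apply the surveyor's formula: 2A = Σ (x_i·y_{i+1} − x_{i+1}·y_i), indices taken mod 4.
Cross-terms: 388, 214, 262, -206  ⇒  Σ = 658
Signed area = Σ/2 = 329 (positive ⇒ counter-clockwise traversal).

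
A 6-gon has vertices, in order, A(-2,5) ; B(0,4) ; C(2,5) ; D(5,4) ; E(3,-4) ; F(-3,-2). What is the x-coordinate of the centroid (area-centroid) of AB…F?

140/153

Apply the surveyor's formula. First the cross-terms c_i = x_i·y_{i+1} − x_{i+1}·y_i:
  -8, -8, -17, -32, -18, -19  ⇒  2A = -102, A = -51.
Then Σ (x_i + x_{i+1})·c_i = -280, so x̄ = -280 / (6·(-51)) = 140/153.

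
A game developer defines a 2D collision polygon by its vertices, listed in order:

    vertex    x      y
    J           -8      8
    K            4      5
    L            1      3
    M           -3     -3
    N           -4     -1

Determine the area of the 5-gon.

54

Apply the surveyor's formula: 2A = Σ (x_i·y_{i+1} − x_{i+1}·y_i), indices taken mod 5.
Σ = (-72) + (7) + (6) + (-9) + (-40) = -108
Area = |Σ|/2 = 54.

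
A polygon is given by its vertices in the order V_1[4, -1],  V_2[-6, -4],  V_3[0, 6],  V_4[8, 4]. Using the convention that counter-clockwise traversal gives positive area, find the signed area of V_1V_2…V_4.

Apply Gauss's area formula: 2A = Σ (x_i·y_{i+1} − x_{i+1}·y_i), indices taken mod 4.
V_1→V_2: (4)(-4) − (-6)(-1) = -22
V_2→V_3: (-6)(6) − (0)(-4) = -36
V_3→V_4: (0)(4) − (8)(6) = -48
V_4→V_1: (8)(-1) − (4)(4) = -24
Σ = -130
Signed area = Σ/2 = -65 (negative ⇒ clockwise traversal).

-65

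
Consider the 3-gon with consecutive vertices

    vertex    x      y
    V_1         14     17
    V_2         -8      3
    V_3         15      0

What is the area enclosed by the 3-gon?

Apply Gauss's area formula: 2A = Σ (x_i·y_{i+1} − x_{i+1}·y_i), indices taken mod 3.
Cross-terms: 178, -45, 255  ⇒  Σ = 388
Area = |Σ|/2 = 194.

194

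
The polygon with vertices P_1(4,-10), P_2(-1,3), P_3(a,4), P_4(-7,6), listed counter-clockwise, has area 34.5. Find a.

-1

The doubled signed area Σ (x_i y_{i+1} − x_{i+1} y_i) is linear in a.
With a=0 it equals 72; the coefficient of a is 3 (from the two edges through P_3).
So 3·a + 72 = 2·34.5 = 69 ⇒ a = -1.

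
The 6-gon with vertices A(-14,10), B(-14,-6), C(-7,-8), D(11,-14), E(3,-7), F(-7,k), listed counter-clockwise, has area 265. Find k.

12

The doubled signed area Σ (x_i y_{i+1} − x_{i+1} y_i) is linear in k.
With k=0 it equals 326; the coefficient of k is 17 (from the two edges through F).
So 17·k + 326 = 2·265 = 530 ⇒ k = 12.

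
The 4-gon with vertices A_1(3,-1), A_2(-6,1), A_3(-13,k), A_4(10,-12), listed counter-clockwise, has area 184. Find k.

-11

Write out the shoelace sum; only the two edges meeting at A_3 involve k:
2·Area = [((-6)·k − (-13)·1) + ((-13)·(-12) − 10·k)] + 23
       = -16·k + 192 = 368
⇒ k = -11.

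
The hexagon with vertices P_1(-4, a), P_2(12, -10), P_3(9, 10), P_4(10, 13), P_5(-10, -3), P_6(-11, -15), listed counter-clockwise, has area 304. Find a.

The doubled signed area Σ (x_i y_{i+1} − x_{i+1} y_i) is linear in a.
With a=0 it equals 424; the coefficient of a is -23 (from the two edges through P_1).
So -23·a + 424 = 2·304 = 608 ⇒ a = -8.

-8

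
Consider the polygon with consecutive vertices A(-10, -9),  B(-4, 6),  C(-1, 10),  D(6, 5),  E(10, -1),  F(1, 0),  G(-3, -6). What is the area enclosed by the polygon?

A→B: (-10)(6) − (-4)(-9) = -96
B→C: (-4)(10) − (-1)(6) = -34
C→D: (-1)(5) − (6)(10) = -65
D→E: (6)(-1) − (10)(5) = -56
E→F: (10)(0) − (1)(-1) = 1
F→G: (1)(-6) − (-3)(0) = -6
G→A: (-3)(-9) − (-10)(-6) = -33
Σ = -289
Area = |Σ|/2 = 144.5.

144.5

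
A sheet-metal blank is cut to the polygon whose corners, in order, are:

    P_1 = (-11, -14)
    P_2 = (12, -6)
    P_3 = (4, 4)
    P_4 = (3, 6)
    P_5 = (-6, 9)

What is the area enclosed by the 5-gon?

282

P_1→P_2: (-11)(-6) − (12)(-14) = 234
P_2→P_3: (12)(4) − (4)(-6) = 72
P_3→P_4: (4)(6) − (3)(4) = 12
P_4→P_5: (3)(9) − (-6)(6) = 63
P_5→P_1: (-6)(-14) − (-11)(9) = 183
Σ = 564
Area = |Σ|/2 = 282.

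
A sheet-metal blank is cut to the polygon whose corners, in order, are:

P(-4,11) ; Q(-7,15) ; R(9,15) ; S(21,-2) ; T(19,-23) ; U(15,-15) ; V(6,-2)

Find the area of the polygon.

Apply Gauss's area formula: 2A = Σ (x_i·y_{i+1} − x_{i+1}·y_i), indices taken mod 7.
P→Q: (-4)(15) − (-7)(11) = 17
Q→R: (-7)(15) − (9)(15) = -240
R→S: (9)(-2) − (21)(15) = -333
S→T: (21)(-23) − (19)(-2) = -445
T→U: (19)(-15) − (15)(-23) = 60
U→V: (15)(-2) − (6)(-15) = 60
V→P: (6)(11) − (-4)(-2) = 58
Σ = -823
Area = |Σ|/2 = 411.5.

411.5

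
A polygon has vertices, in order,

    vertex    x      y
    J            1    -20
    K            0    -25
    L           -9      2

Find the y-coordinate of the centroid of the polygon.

Apply Gauss's area formula. First the cross-terms c_i = x_i·y_{i+1} − x_{i+1}·y_i:
  -25, -225, 178  ⇒  2A = -72, A = -36.
Then Σ (y_i + y_{i+1})·c_i = 3096, so ȳ = 3096 / (6·(-36)) = -43/3.

-43/3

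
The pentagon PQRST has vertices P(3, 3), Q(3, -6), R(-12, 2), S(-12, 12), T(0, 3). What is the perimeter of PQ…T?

54

|PQ| = √((0)² + (-9)²) = √81 = 9
|QR| = √((-15)² + (8)²) = √289 = 17
|RS| = √((0)² + (10)²) = √100 = 10
|ST| = √((12)² + (-9)²) = √225 = 15
|TP| = √((3)² + (0)²) = √9 = 3
Perimeter = 9 + 17 + 10 + 15 + 3 = 54.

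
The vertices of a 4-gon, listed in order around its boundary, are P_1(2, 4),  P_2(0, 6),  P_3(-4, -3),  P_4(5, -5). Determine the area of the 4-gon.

50.5

Apply the shoelace (surveyor's) formula: 2A = Σ (x_i·y_{i+1} − x_{i+1}·y_i), indices taken mod 4.
P_1→P_2: (2)(6) − (0)(4) = 12
P_2→P_3: (0)(-3) − (-4)(6) = 24
P_3→P_4: (-4)(-5) − (5)(-3) = 35
P_4→P_1: (5)(4) − (2)(-5) = 30
Σ = 101
Area = |Σ|/2 = 50.5.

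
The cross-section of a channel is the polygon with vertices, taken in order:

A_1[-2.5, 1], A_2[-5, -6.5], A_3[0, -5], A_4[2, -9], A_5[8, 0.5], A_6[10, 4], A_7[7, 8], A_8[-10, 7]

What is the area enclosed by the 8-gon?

172.375

Σ = (21.25) + (25) + (10) + (73) + (27) + (52) + (129) + (7.5) = 344.75
Area = |Σ|/2 = 172.375.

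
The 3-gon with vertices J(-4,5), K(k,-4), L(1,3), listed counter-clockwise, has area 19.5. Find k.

The doubled signed area Σ (x_i y_{i+1} − x_{i+1} y_i) is linear in k.
With k=0 it equals 37; the coefficient of k is -2 (from the two edges through K).
So -2·k + 37 = 2·19.5 = 39 ⇒ k = -1.

-1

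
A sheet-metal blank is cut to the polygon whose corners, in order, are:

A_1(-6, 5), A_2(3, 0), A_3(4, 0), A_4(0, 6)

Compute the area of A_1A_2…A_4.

Apply the shoelace formula: 2A = Σ (x_i·y_{i+1} − x_{i+1}·y_i), indices taken mod 4.
Cross-terms: -15, 0, 24, 36  ⇒  Σ = 45
Area = |Σ|/2 = 22.5.

22.5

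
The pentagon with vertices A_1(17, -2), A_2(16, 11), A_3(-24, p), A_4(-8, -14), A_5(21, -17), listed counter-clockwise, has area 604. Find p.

The doubled signed area Σ (x_i y_{i+1} − x_{i+1} y_i) is linear in p.
With p=0 it equals 1496; the coefficient of p is 24 (from the two edges through A_3).
So 24·p + 1496 = 2·604 = 1208 ⇒ p = -12.

-12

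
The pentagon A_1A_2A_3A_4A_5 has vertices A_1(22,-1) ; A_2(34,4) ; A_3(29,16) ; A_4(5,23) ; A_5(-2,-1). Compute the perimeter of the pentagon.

|A_1A_2| = √((12)² + (5)²) = √169 = 13
|A_2A_3| = √((-5)² + (12)²) = √169 = 13
|A_3A_4| = √((-24)² + (7)²) = √625 = 25
|A_4A_5| = √((-7)² + (-24)²) = √625 = 25
|A_5A_1| = √((24)² + (0)²) = √576 = 24
Perimeter = 13 + 13 + 25 + 25 + 24 = 100.

100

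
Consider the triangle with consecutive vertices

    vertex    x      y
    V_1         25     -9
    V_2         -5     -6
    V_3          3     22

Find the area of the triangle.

Σ = (-195) + (-92) + (-577) = -864
Area = |Σ|/2 = 432.

432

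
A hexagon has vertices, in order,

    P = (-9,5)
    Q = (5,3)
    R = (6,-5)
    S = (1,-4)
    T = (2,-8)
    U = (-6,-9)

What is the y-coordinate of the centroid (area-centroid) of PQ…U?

Apply Gauss's area formula. First the cross-terms c_i = x_i·y_{i+1} − x_{i+1}·y_i:
  -52, -43, -19, 0, -66, -111  ⇒  2A = -291, A = -145.5.
Then Σ (y_i + y_{i+1})·c_i = 1407, so ȳ = 1407 / (6·(-145.5)) = -469/291.

-469/291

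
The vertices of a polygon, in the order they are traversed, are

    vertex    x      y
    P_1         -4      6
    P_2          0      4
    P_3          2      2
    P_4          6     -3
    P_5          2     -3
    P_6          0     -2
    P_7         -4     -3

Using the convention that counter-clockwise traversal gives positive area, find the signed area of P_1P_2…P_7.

Apply the surveyor's formula: 2A = Σ (x_i·y_{i+1} − x_{i+1}·y_i), indices taken mod 7.
Cross-terms: -16, -8, -18, -12, -4, -8, -36  ⇒  Σ = -102
Signed area = Σ/2 = -51 (negative ⇒ clockwise traversal).

-51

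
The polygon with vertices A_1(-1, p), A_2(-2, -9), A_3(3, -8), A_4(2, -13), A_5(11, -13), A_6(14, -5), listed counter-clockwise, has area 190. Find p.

The doubled signed area Σ (x_i y_{i+1} − x_{i+1} y_i) is linear in p.
With p=0 it equals 268; the coefficient of p is 16 (from the two edges through A_1).
So 16·p + 268 = 2·190 = 380 ⇒ p = 7.

7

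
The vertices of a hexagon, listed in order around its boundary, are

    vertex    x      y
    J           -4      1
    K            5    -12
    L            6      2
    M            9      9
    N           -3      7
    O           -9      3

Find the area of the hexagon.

Apply the shoelace (surveyor's) formula: 2A = Σ (x_i·y_{i+1} − x_{i+1}·y_i), indices taken mod 6.
Σ = (43) + (82) + (36) + (90) + (54) + (3) = 308
Area = |Σ|/2 = 154.

154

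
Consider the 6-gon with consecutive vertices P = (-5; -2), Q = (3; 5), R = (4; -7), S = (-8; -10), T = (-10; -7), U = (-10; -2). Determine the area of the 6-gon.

Apply Gauss's area formula: 2A = Σ (x_i·y_{i+1} − x_{i+1}·y_i), indices taken mod 6.
Cross-terms: -19, -41, -96, -44, -50, 10  ⇒  Σ = -240
Area = |Σ|/2 = 120.

120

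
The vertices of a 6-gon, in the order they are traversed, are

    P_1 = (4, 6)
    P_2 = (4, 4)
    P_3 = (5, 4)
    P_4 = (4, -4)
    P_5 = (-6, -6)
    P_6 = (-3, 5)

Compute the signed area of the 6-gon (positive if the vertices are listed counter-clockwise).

-91

Apply the surveyor's formula: 2A = Σ (x_i·y_{i+1} − x_{i+1}·y_i), indices taken mod 6.
Σ = (-8) + (-4) + (-36) + (-48) + (-48) + (-38) = -182
Signed area = Σ/2 = -91 (negative ⇒ clockwise traversal).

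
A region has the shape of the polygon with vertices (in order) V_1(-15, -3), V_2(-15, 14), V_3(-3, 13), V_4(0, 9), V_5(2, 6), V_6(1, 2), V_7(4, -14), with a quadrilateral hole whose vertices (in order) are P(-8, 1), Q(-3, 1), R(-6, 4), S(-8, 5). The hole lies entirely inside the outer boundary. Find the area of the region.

Outer boundary:
Apply the shoelace (surveyor's) formula: 2A = Σ (x_i·y_{i+1} − x_{i+1}·y_i), indices taken mod 7.
Cross-terms: -255, -153, -27, -18, -2, -22, -222  ⇒  Σ = -699
Area = |Σ|/2 = 349.5.
Hole:
Apply the surveyor's formula: 2A = Σ (x_i·y_{i+1} − x_{i+1}·y_i), indices taken mod 4.
Σ = (-5) + (-6) + (2) + (32) = 23
Area = |Σ|/2 = 11.5.
Net area = 349.5 − 11.5 = 338.

338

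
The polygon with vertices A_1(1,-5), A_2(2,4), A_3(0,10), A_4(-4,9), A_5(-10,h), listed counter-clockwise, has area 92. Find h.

The doubled signed area Σ (x_i y_{i+1} − x_{i+1} y_i) is linear in h.
With h=0 it equals 214; the coefficient of h is -5 (from the two edges through A_5).
So -5·h + 214 = 2·92 = 184 ⇒ h = 6.

6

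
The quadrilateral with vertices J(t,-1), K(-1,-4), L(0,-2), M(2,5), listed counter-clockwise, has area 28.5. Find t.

The doubled signed area Σ (x_i y_{i+1} − x_{i+1} y_i) is linear in t.
With t=0 it equals 3; the coefficient of t is -9 (from the two edges through J).
So -9·t + 3 = 2·28.5 = 57 ⇒ t = -6.

-6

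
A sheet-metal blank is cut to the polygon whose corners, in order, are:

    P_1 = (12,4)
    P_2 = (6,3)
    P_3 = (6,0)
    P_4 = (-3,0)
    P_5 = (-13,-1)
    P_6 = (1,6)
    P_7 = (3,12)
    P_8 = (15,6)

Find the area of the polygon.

130

Cross-terms: 12, -18, 0, 3, -77, -6, -162, -12  ⇒  Σ = -260
Area = |Σ|/2 = 130.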